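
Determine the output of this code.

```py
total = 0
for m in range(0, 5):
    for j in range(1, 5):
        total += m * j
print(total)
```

m=0,j=1: total = 0+0 = 0
m=0,j=2: total = 0+0 = 0
m=0,j=3: total = 0+0 = 0
m=0,j=4: total = 0+0 = 0
m=1,j=1: total = 0+1 = 1
m=1,j=2: total = 1+2 = 3
m=1,j=3: total = 3+3 = 6
m=1,j=4: total = 6+4 = 10
m=2,j=1: total = 10+2 = 12
m=2,j=2: total = 12+4 = 16
m=2,j=3: total = 16+6 = 22
m=2,j=4: total = 22+8 = 30
m=3,j=1: total = 30+3 = 33
m=3,j=2: total = 33+6 = 39
m=3,j=3: total = 39+9 = 48
m=3,j=4: total = 48+12 = 60
m=4,j=1: total = 60+4 = 64
m=4,j=2: total = 64+8 = 72
m=4,j=3: total = 72+12 = 84
m=4,j=4: total = 84+16 = 100

100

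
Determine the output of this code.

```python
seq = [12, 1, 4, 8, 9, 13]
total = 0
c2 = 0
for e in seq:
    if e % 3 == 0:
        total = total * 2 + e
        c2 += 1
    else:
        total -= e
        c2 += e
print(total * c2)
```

-168

e=12: %3==0, total = 0*2+12 = 12; c2=1
e=1: not %3==0, total = 12-1 = 11; c2=2
e=4: not %3==0, total = 11-4 = 7; c2=6
e=8: not %3==0, total = 7-8 = -1; c2=14
e=9: %3==0, total = (-1)*2+9 = 7; c2=15
e=13: not %3==0, total = 7-13 = -6; c2=28
total*c2 = (-6)*28 = -168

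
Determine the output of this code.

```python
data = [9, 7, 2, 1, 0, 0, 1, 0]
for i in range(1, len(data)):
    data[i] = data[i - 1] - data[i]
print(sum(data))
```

4

i=1: data[1] = 9-7 = 2 → [9, 2, 2, 1, 0, 0, 1, 0]
i=2: data[2] = 2-2 = 0 → [9, 2, 0, 1, 0, 0, 1, 0]
i=3: data[3] = 0-1 = -1 → [9, 2, 0, -1, 0, 0, 1, 0]
i=4: data[4] = (-1)-0 = -1 → [9, 2, 0, -1, -1, 0, 1, 0]
i=5: data[5] = (-1)-0 = -1 → [9, 2, 0, -1, -1, -1, 1, 0]
i=6: data[6] = (-1)-1 = -2 → [9, 2, 0, -1, -1, -1, -2, 0]
i=7: data[7] = (-2)-0 = -2 → [9, 2, 0, -1, -1, -1, -2, -2]
sum = 4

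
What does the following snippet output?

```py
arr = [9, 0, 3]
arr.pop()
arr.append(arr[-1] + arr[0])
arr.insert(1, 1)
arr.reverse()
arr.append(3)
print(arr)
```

[9, 0, 1, 9, 3]

pop() removes 3 → [9, 0]
append arr[-1]+arr[0] = 0+9 = 9 → [9, 0, 9]
insert 1 at 1 → [9, 1, 0, 9]
reverse → [9, 0, 1, 9]
append 3 → [9, 0, 1, 9, 3]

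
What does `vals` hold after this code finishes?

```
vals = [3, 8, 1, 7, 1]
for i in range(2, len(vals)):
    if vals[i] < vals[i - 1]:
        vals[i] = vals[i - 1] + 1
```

i=2: 1<8, vals[2] = 8+1 = 9 → [3, 8, 9, 7, 1]
i=3: 7<9, vals[3] = 9+1 = 10 → [3, 8, 9, 10, 1]
i=4: 1<10, vals[4] = 10+1 = 11 → [3, 8, 9, 10, 11]

[3, 8, 9, 10, 11]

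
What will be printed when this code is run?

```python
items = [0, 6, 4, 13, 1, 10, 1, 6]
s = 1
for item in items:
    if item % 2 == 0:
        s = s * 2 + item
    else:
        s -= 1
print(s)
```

item=0: even, s = 1*2+0 = 2
item=6: even, s = 2*2+6 = 10
item=4: even, s = 10*2+4 = 24
item=13: not even, s = 24-1 = 23
item=1: not even, s = 23-1 = 22
item=10: even, s = 22*2+10 = 54
item=1: not even, s = 54-1 = 53
item=6: even, s = 53*2+6 = 112

112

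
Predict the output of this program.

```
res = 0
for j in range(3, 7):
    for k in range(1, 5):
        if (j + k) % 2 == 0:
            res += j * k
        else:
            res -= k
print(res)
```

j=3,k=1: even sum, res = 0+3 = 3
j=3,k=2: odd sum, res = 3-2 = 1
j=3,k=3: even sum, res = 1+9 = 10
j=3,k=4: odd sum, res = 10-4 = 6
j=4,k=1: odd sum, res = 6-1 = 5
j=4,k=2: even sum, res = 5+8 = 13
j=4,k=3: odd sum, res = 13-3 = 10
j=4,k=4: even sum, res = 10+16 = 26
j=5,k=1: even sum, res = 26+5 = 31
j=5,k=2: odd sum, res = 31-2 = 29
j=5,k=3: even sum, res = 29+15 = 44
j=5,k=4: odd sum, res = 44-4 = 40
j=6,k=1: odd sum, res = 40-1 = 39
j=6,k=2: even sum, res = 39+12 = 51
j=6,k=3: odd sum, res = 51-3 = 48
j=6,k=4: even sum, res = 48+24 = 72

72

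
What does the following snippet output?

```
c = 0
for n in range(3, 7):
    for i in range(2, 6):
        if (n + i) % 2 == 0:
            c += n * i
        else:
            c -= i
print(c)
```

n=3,i=2: odd sum, c = 0-2 = -2
n=3,i=3: even sum, c = (-2)+9 = 7
n=3,i=4: odd sum, c = 7-4 = 3
n=3,i=5: even sum, c = 3+15 = 18
n=4,i=2: even sum, c = 18+8 = 26
n=4,i=3: odd sum, c = 26-3 = 23
n=4,i=4: even sum, c = 23+16 = 39
n=4,i=5: odd sum, c = 39-5 = 34
n=5,i=2: odd sum, c = 34-2 = 32
n=5,i=3: even sum, c = 32+15 = 47
n=5,i=4: odd sum, c = 47-4 = 43
n=5,i=5: even sum, c = 43+25 = 68
n=6,i=2: even sum, c = 68+12 = 80
n=6,i=3: odd sum, c = 80-3 = 77
n=6,i=4: even sum, c = 77+24 = 101
n=6,i=5: odd sum, c = 101-5 = 96

96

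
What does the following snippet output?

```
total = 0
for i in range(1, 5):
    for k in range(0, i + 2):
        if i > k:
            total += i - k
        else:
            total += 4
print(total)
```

52

i=1,k=0: 1>0, total = 0+1 = 1
i=1,k=1: not 1>1, total = 1+4 = 5
i=1,k=2: not 1>2, total = 5+4 = 9
i=2,k=0: 2>0, total = 9+2 = 11
i=2,k=1: 2>1, total = 11+1 = 12
i=2,k=2: not 2>2, total = 12+4 = 16
i=2,k=3: not 2>3, total = 16+4 = 20
i=3,k=0: 3>0, total = 20+3 = 23
i=3,k=1: 3>1, total = 23+2 = 25
i=3,k=2: 3>2, total = 25+1 = 26
i=3,k=3: not 3>3, total = 26+4 = 30
i=3,k=4: not 3>4, total = 30+4 = 34
i=4,k=0: 4>0, total = 34+4 = 38
i=4,k=1: 4>1, total = 38+3 = 41
i=4,k=2: 4>2, total = 41+2 = 43
i=4,k=3: 4>3, total = 43+1 = 44
i=4,k=4: not 4>4, total = 44+4 = 48
i=4,k=5: not 4>5, total = 48+4 = 52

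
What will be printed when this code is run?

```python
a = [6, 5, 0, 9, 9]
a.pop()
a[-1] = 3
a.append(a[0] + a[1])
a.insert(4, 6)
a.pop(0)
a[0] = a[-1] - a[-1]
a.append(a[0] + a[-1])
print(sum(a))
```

31

pop() removes 9 → [6, 5, 0, 9]
a[-1] = 3 → [6, 5, 0, 3]
append a[0]+a[1] = 6+5 = 11 → [6, 5, 0, 3, 11]
insert 6 at 4 → [6, 5, 0, 3, 6, 11]
pop(0) removes 6 → [5, 0, 3, 6, 11]
a[0] = a[-1]-a[-1] = 11-11 = 0 → [0, 0, 3, 6, 11]
append a[0]+a[-1] = 0+11 = 11 → [0, 0, 3, 6, 11, 11]
sum = 31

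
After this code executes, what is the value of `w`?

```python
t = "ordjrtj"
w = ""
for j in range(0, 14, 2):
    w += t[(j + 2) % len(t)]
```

j=0: add t[2]='d' → 'd'
j=2: add t[4]='r' → 'dr'
j=4: add t[6]='j' → 'drj'
j=6: add t[1]='r' → 'drjr'
j=8: add t[3]='j' → 'drjrj'
j=10: add t[5]='t' → 'drjrjt'
j=12: add t[0]='o' → 'drjrjto'

'drjrjto'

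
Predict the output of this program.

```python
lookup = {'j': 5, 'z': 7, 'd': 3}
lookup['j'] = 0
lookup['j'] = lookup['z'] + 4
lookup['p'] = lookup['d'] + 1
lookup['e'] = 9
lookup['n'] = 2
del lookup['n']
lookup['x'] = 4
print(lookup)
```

lookup['j'] = 0 → {'j': 0, 'z': 7, 'd': 3}
lookup['j'] = lookup['z']+4 = 11 → {'j': 11, 'z': 7, 'd': 3}
lookup['p'] = lookup['d']+1 = 4 → {'j': 11, 'z': 7, 'd': 3, 'p': 4}
lookup['e'] = 9 → {'j': 11, 'z': 7, 'd': 3, 'p': 4, 'e': 9}
lookup['n'] = 2 → {'j': 11, 'z': 7, 'd': 3, 'p': 4, 'e': 9, 'n': 2}
del 'n' → {'j': 11, 'z': 7, 'd': 3, 'p': 4, 'e': 9}
lookup['x'] = 4 → {'j': 11, 'z': 7, 'd': 3, 'p': 4, 'e': 9, 'x': 4}

{'j': 11, 'z': 7, 'd': 3, 'p': 4, 'e': 9, 'x': 4}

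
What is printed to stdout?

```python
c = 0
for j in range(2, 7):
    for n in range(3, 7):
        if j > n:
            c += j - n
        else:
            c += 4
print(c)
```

66

j=2,n=3: not 2>3, c = 0+4 = 4
j=2,n=4: not 2>4, c = 4+4 = 8
j=2,n=5: not 2>5, c = 8+4 = 12
j=2,n=6: not 2>6, c = 12+4 = 16
j=3,n=3: not 3>3, c = 16+4 = 20
j=3,n=4: not 3>4, c = 20+4 = 24
j=3,n=5: not 3>5, c = 24+4 = 28
j=3,n=6: not 3>6, c = 28+4 = 32
j=4,n=3: 4>3, c = 32+1 = 33
j=4,n=4: not 4>4, c = 33+4 = 37
j=4,n=5: not 4>5, c = 37+4 = 41
j=4,n=6: not 4>6, c = 41+4 = 45
j=5,n=3: 5>3, c = 45+2 = 47
j=5,n=4: 5>4, c = 47+1 = 48
j=5,n=5: not 5>5, c = 48+4 = 52
j=5,n=6: not 5>6, c = 52+4 = 56
j=6,n=3: 6>3, c = 56+3 = 59
j=6,n=4: 6>4, c = 59+2 = 61
j=6,n=5: 6>5, c = 61+1 = 62
j=6,n=6: not 6>6, c = 62+4 = 66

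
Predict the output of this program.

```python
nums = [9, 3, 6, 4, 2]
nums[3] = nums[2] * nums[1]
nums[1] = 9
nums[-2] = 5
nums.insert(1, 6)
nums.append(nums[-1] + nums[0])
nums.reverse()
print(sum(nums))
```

nums[3] = nums[2]*nums[1] = 6*3 = 18 → [9, 3, 6, 18, 2]
nums[1] = 9 → [9, 9, 6, 18, 2]
nums[-2] = 5 → [9, 9, 6, 5, 2]
insert 6 at 1 → [9, 6, 9, 6, 5, 2]
append nums[-1]+nums[0] = 2+9 = 11 → [9, 6, 9, 6, 5, 2, 11]
reverse → [11, 2, 5, 6, 9, 6, 9]
sum = 48

48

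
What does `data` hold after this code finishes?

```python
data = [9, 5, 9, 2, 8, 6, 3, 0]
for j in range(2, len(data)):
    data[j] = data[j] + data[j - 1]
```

j=2: data[2] = 9+5 = 14 → [9, 5, 14, 2, 8, 6, 3, 0]
j=3: data[3] = 2+14 = 16 → [9, 5, 14, 16, 8, 6, 3, 0]
j=4: data[4] = 8+16 = 24 → [9, 5, 14, 16, 24, 6, 3, 0]
j=5: data[5] = 6+24 = 30 → [9, 5, 14, 16, 24, 30, 3, 0]
j=6: data[6] = 3+30 = 33 → [9, 5, 14, 16, 24, 30, 33, 0]
j=7: data[7] = 0+33 = 33 → [9, 5, 14, 16, 24, 30, 33, 33]

[9, 5, 14, 16, 24, 30, 33, 33]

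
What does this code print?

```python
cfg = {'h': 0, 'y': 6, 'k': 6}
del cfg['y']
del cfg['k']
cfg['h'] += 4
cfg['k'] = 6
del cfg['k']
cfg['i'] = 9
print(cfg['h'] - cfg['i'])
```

-5

del 'y' → {'h': 0, 'k': 6}
del 'k' → {'h': 0}
cfg['h'] = 0+4 = 4 → {'h': 4}
cfg['k'] = 6 → {'h': 4, 'k': 6}
del 'k' → {'h': 4}
cfg['i'] = 9 → {'h': 4, 'i': 9}
cfg['h']-cfg['i'] = 4-9 = -5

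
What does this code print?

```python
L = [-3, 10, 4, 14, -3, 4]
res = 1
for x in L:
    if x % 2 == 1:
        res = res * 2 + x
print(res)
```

x=-3: odd, res = 1*2+(-3) = -1
x=10: not odd
x=4: not odd
x=14: not odd
x=-3: odd, res = (-1)*2+(-3) = -5
x=4: not odd

-5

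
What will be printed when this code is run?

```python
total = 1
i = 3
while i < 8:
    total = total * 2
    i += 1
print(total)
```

32

i=3: total = 1*2 = 2
i=4: total = 2*2 = 4
i=5: total = 4*2 = 8
i=6: total = 8*2 = 16
i=7: total = 16*2 = 32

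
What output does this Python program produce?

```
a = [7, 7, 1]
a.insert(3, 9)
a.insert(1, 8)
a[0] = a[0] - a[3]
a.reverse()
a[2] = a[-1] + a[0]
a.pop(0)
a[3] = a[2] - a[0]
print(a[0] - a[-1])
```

-6

insert 9 at 3 → [7, 7, 1, 9]
insert 8 at 1 → [7, 8, 7, 1, 9]
a[0] = a[0]-a[3] = 7-1 = 6 → [6, 8, 7, 1, 9]
reverse → [9, 1, 7, 8, 6]
a[2] = a[-1]+a[0] = 6+9 = 15 → [9, 1, 15, 8, 6]
pop(0) removes 9 → [1, 15, 8, 6]
a[3] = a[2]-a[0] = 8-1 = 7 → [1, 15, 8, 7]
a[0]-a[-1] = 1-7 = -6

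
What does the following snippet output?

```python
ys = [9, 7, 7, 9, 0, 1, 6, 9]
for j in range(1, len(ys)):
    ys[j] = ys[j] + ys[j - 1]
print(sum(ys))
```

j=1: ys[1] = 7+9 = 16 → [9, 16, 7, 9, 0, 1, 6, 9]
j=2: ys[2] = 7+16 = 23 → [9, 16, 23, 9, 0, 1, 6, 9]
j=3: ys[3] = 9+23 = 32 → [9, 16, 23, 32, 0, 1, 6, 9]
j=4: ys[4] = 0+32 = 32 → [9, 16, 23, 32, 32, 1, 6, 9]
j=5: ys[5] = 1+32 = 33 → [9, 16, 23, 32, 32, 33, 6, 9]
j=6: ys[6] = 6+33 = 39 → [9, 16, 23, 32, 32, 33, 39, 9]
j=7: ys[7] = 9+39 = 48 → [9, 16, 23, 32, 32, 33, 39, 48]
sum = 232

232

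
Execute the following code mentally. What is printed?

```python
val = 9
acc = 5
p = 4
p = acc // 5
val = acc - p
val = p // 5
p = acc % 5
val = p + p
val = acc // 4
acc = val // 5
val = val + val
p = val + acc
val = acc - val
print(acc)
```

p = 5//5 = 1
val = 5-1 = 4
val = 1//5 = 0
p = 5%5 = 0
val = 0+0 = 0
val = 5//4 = 1
acc = 1//5 = 0
val = 1+1 = 2
p = 2+0 = 2
val = 0-2 = -2

0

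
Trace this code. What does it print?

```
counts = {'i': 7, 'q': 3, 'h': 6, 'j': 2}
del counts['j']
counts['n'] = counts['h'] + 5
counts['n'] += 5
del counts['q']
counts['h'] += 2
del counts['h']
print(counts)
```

del 'j' → {'i': 7, 'q': 3, 'h': 6}
counts['n'] = counts['h']+5 = 11 → {'i': 7, 'q': 3, 'h': 6, 'n': 11}
counts['n'] = 11+5 = 16 → {'i': 7, 'q': 3, 'h': 6, 'n': 16}
del 'q' → {'i': 7, 'h': 6, 'n': 16}
counts['h'] = 6+2 = 8 → {'i': 7, 'h': 8, 'n': 16}
del 'h' → {'i': 7, 'n': 16}

{'i': 7, 'n': 16}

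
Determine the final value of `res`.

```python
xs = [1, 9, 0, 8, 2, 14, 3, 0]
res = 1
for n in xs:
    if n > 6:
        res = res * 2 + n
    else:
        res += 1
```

n=1: not >6, res = 1+1 = 2
n=9: >6, res = 2*2+9 = 13
n=0: not >6, res = 13+1 = 14
n=8: >6, res = 14*2+8 = 36
n=2: not >6, res = 36+1 = 37
n=14: >6, res = 37*2+14 = 88
n=3: not >6, res = 88+1 = 89
n=0: not >6, res = 89+1 = 90

90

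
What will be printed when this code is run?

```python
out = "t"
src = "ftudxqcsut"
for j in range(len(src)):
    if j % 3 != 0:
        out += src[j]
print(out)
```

ttuxqsu

j=0: skip
j=1: add 't' → 'tt'
j=2: add 'u' → 'ttu'
j=3: skip
j=4: add 'x' → 'ttux'
j=5: add 'q' → 'ttuxq'
j=6: skip
j=7: add 's' → 'ttuxqs'
j=8: add 'u' → 'ttuxqsu'
j=9: skip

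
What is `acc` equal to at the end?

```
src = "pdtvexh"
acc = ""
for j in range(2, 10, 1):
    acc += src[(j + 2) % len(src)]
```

'exhpdtve'

j=2: add src[4]='e' → 'e'
j=3: add src[5]='x' → 'ex'
j=4: add src[6]='h' → 'exh'
j=5: add src[0]='p' → 'exhp'
j=6: add src[1]='d' → 'exhpd'
j=7: add src[2]='t' → 'exhpdt'
j=8: add src[3]='v' → 'exhpdtv'
j=9: add src[4]='e' → 'exhpdtve'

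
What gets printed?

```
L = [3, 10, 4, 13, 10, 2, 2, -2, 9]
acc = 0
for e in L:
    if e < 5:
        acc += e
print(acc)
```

e=3: <5, acc = 0+3 = 3
e=10: not <5
e=4: <5, acc = 3+4 = 7
e=13: not <5
e=10: not <5
e=2: <5, acc = 7+2 = 9
e=2: <5, acc = 9+2 = 11
e=-2: <5, acc = 11+(-2) = 9
e=9: not <5

9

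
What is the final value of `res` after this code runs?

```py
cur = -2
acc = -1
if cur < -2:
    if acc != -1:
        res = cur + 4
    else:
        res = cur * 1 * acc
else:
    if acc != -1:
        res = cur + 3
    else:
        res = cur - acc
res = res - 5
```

cur=-2, acc=-1
cur < -2 is False; acc != -1 is False
→ res = cur - acc = -1
res = (-1)-5 = -6

-6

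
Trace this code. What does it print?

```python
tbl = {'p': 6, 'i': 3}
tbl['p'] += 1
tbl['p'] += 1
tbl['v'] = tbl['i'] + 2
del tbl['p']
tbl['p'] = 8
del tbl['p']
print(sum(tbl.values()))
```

8

tbl['p'] = 6+1 = 7 → {'p': 7, 'i': 3}
tbl['p'] = 7+1 = 8 → {'p': 8, 'i': 3}
tbl['v'] = tbl['i']+2 = 5 → {'p': 8, 'i': 3, 'v': 5}
del 'p' → {'i': 3, 'v': 5}
tbl['p'] = 8 → {'i': 3, 'v': 5, 'p': 8}
del 'p' → {'i': 3, 'v': 5}
sum of values = 8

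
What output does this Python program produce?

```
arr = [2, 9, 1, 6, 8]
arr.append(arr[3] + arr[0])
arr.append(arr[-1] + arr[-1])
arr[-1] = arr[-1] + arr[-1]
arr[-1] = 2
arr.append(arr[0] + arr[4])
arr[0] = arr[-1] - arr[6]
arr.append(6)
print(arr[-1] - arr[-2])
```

append arr[3]+arr[0] = 6+2 = 8 → [2, 9, 1, 6, 8, 8]
append arr[-1]+arr[-1] = 8+8 = 16 → [2, 9, 1, 6, 8, 8, 16]
arr[-1] = arr[-1]+arr[-1] = 16+16 = 32 → [2, 9, 1, 6, 8, 8, 32]
arr[-1] = 2 → [2, 9, 1, 6, 8, 8, 2]
append arr[0]+arr[4] = 2+8 = 10 → [2, 9, 1, 6, 8, 8, 2, 10]
arr[0] = arr[-1]-arr[6] = 10-2 = 8 → [8, 9, 1, 6, 8, 8, 2, 10]
append 6 → [8, 9, 1, 6, 8, 8, 2, 10, 6]
arr[-1]-arr[-2] = 6-10 = -4

-4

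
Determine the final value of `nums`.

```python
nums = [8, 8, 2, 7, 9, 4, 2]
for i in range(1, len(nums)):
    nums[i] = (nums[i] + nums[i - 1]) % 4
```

[8, 0, 2, 1, 2, 2, 0]

i=1: nums[1] = (8+8)%4 = 0 → [8, 0, 2, 7, 9, 4, 2]
i=2: nums[2] = (2+0)%4 = 2 → [8, 0, 2, 7, 9, 4, 2]
i=3: nums[3] = (7+2)%4 = 1 → [8, 0, 2, 1, 9, 4, 2]
i=4: nums[4] = (9+1)%4 = 2 → [8, 0, 2, 1, 2, 4, 2]
i=5: nums[5] = (4+2)%4 = 2 → [8, 0, 2, 1, 2, 2, 2]
i=6: nums[6] = (2+2)%4 = 0 → [8, 0, 2, 1, 2, 2, 0]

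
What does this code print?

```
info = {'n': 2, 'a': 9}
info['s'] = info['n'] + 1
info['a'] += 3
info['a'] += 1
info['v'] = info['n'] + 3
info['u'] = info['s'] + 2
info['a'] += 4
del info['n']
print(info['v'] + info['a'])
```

info['s'] = info['n']+1 = 3 → {'n': 2, 'a': 9, 's': 3}
info['a'] = 9+3 = 12 → {'n': 2, 'a': 12, 's': 3}
info['a'] = 12+1 = 13 → {'n': 2, 'a': 13, 's': 3}
info['v'] = info['n']+3 = 5 → {'n': 2, 'a': 13, 's': 3, 'v': 5}
info['u'] = info['s']+2 = 5 → {'n': 2, 'a': 13, 's': 3, 'v': 5, 'u': 5}
info['a'] = 13+4 = 17 → {'n': 2, 'a': 17, 's': 3, 'v': 5, 'u': 5}
del 'n' → {'a': 17, 's': 3, 'v': 5, 'u': 5}
info['v']+info['a'] = 5+17 = 22

22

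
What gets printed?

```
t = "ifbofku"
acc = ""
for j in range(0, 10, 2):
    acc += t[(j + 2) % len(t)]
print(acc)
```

bfufo

j=0: add t[2]='b' → 'b'
j=2: add t[4]='f' → 'bf'
j=4: add t[6]='u' → 'bfu'
j=6: add t[1]='f' → 'bfuf'
j=8: add t[3]='o' → 'bfufo'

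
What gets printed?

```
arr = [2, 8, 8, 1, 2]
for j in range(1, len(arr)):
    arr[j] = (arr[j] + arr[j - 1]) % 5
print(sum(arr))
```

10

j=1: arr[1] = (8+2)%5 = 0 → [2, 0, 8, 1, 2]
j=2: arr[2] = (8+0)%5 = 3 → [2, 0, 3, 1, 2]
j=3: arr[3] = (1+3)%5 = 4 → [2, 0, 3, 4, 2]
j=4: arr[4] = (2+4)%5 = 1 → [2, 0, 3, 4, 1]
sum = 10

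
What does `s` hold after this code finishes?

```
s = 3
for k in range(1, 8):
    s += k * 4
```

115

k=1: s = 3+1*4 = 7
k=2: s = 7+2*4 = 15
k=3: s = 15+3*4 = 27
k=4: s = 27+4*4 = 43
k=5: s = 43+5*4 = 63
k=6: s = 63+6*4 = 87
k=7: s = 87+7*4 = 115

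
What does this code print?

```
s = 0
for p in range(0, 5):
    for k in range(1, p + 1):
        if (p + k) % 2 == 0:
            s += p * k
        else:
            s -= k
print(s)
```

p=1,k=1: even sum, s = 0+1 = 1
p=2,k=1: odd sum, s = 1-1 = 0
p=2,k=2: even sum, s = 0+4 = 4
p=3,k=1: even sum, s = 4+3 = 7
p=3,k=2: odd sum, s = 7-2 = 5
p=3,k=3: even sum, s = 5+9 = 14
p=4,k=1: odd sum, s = 14-1 = 13
p=4,k=2: even sum, s = 13+8 = 21
p=4,k=3: odd sum, s = 21-3 = 18
p=4,k=4: even sum, s = 18+16 = 34

34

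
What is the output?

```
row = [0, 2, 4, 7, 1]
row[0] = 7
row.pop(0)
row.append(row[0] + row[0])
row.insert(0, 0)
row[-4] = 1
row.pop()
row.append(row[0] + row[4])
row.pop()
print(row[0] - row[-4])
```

-2

row[0] = 7 → [7, 2, 4, 7, 1]
pop(0) removes 7 → [2, 4, 7, 1]
append row[0]+row[0] = 2+2 = 4 → [2, 4, 7, 1, 4]
insert 0 at 0 → [0, 2, 4, 7, 1, 4]
row[-4] = 1 → [0, 2, 1, 7, 1, 4]
pop() removes 4 → [0, 2, 1, 7, 1]
append row[0]+row[4] = 0+1 = 1 → [0, 2, 1, 7, 1, 1]
pop() removes 1 → [0, 2, 1, 7, 1]
row[0]-row[-4] = 0-2 = -2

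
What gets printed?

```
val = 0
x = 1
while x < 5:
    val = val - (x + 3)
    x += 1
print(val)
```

x=1: val = 0-4 = -4
x=2: val = (-4)-5 = -9
x=3: val = (-9)-6 = -15
x=4: val = (-15)-7 = -22

-22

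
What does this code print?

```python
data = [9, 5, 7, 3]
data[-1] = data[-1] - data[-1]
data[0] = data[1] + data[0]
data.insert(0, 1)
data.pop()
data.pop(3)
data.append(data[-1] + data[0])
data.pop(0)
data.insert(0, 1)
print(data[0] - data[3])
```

-5

data[-1] = data[-1]-data[-1] = 3-3 = 0 → [9, 5, 7, 0]
data[0] = data[1]+data[0] = 5+9 = 14 → [14, 5, 7, 0]
insert 1 at 0 → [1, 14, 5, 7, 0]
pop() removes 0 → [1, 14, 5, 7]
pop(3) removes 7 → [1, 14, 5]
append data[-1]+data[0] = 5+1 = 6 → [1, 14, 5, 6]
pop(0) removes 1 → [14, 5, 6]
insert 1 at 0 → [1, 14, 5, 6]
data[0]-data[3] = 1-6 = -5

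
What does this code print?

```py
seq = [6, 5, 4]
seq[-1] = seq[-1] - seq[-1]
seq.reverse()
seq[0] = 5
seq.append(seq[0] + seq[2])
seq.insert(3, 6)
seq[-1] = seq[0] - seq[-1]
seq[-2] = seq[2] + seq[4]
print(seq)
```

seq[-1] = seq[-1]-seq[-1] = 4-4 = 0 → [6, 5, 0]
reverse → [0, 5, 6]
seq[0] = 5 → [5, 5, 6]
append seq[0]+seq[2] = 5+6 = 11 → [5, 5, 6, 11]
insert 6 at 3 → [5, 5, 6, 6, 11]
seq[-1] = seq[0]-seq[-1] = 5-11 = -6 → [5, 5, 6, 6, -6]
seq[-2] = seq[2]+seq[4] = 6+(-6) = 0 → [5, 5, 6, 0, -6]

[5, 5, 6, 0, -6]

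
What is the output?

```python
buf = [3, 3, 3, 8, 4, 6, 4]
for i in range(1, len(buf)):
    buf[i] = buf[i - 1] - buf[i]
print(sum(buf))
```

-72

i=1: buf[1] = 3-3 = 0 → [3, 0, 3, 8, 4, 6, 4]
i=2: buf[2] = 0-3 = -3 → [3, 0, -3, 8, 4, 6, 4]
i=3: buf[3] = (-3)-8 = -11 → [3, 0, -3, -11, 4, 6, 4]
i=4: buf[4] = (-11)-4 = -15 → [3, 0, -3, -11, -15, 6, 4]
i=5: buf[5] = (-15)-6 = -21 → [3, 0, -3, -11, -15, -21, 4]
i=6: buf[6] = (-21)-4 = -25 → [3, 0, -3, -11, -15, -21, -25]
sum = -72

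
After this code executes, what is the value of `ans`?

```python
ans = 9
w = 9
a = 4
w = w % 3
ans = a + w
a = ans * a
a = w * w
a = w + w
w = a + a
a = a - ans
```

4

w = 9%3 = 0
ans = 4+0 = 4
a = 4*4 = 16
a = 0*0 = 0
a = 0+0 = 0
w = 0+0 = 0
a = 0-4 = -4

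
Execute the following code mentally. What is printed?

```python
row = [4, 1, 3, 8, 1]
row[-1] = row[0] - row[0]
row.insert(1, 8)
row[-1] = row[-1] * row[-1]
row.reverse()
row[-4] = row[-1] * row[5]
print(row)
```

[0, 8, 16, 1, 8, 4]

row[-1] = row[0]-row[0] = 4-4 = 0 → [4, 1, 3, 8, 0]
insert 8 at 1 → [4, 8, 1, 3, 8, 0]
row[-1] = row[-1]*row[-1] = 0*0 = 0 → [4, 8, 1, 3, 8, 0]
reverse → [0, 8, 3, 1, 8, 4]
row[-4] = row[-1]*row[5] = 4*4 = 16 → [0, 8, 16, 1, 8, 4]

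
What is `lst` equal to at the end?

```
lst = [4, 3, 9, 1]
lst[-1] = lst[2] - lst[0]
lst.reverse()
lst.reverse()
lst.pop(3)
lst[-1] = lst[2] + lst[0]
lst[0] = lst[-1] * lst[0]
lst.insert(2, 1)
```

[52, 3, 1, 13]

lst[-1] = lst[2]-lst[0] = 9-4 = 5 → [4, 3, 9, 5]
reverse → [5, 9, 3, 4]
reverse → [4, 3, 9, 5]
pop(3) removes 5 → [4, 3, 9]
lst[-1] = lst[2]+lst[0] = 9+4 = 13 → [4, 3, 13]
lst[0] = lst[-1]*lst[0] = 13*4 = 52 → [52, 3, 13]
insert 1 at 2 → [52, 3, 1, 13]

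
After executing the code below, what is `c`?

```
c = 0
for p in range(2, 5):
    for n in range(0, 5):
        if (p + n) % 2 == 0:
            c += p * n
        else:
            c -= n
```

p=2,n=0: even sum, c = 0+0 = 0
p=2,n=1: odd sum, c = 0-1 = -1
p=2,n=2: even sum, c = (-1)+4 = 3
p=2,n=3: odd sum, c = 3-3 = 0
p=2,n=4: even sum, c = 0+8 = 8
p=3,n=0: odd sum, c = 8-0 = 8
p=3,n=1: even sum, c = 8+3 = 11
p=3,n=2: odd sum, c = 11-2 = 9
p=3,n=3: even sum, c = 9+9 = 18
p=3,n=4: odd sum, c = 18-4 = 14
p=4,n=0: even sum, c = 14+0 = 14
p=4,n=1: odd sum, c = 14-1 = 13
p=4,n=2: even sum, c = 13+8 = 21
p=4,n=3: odd sum, c = 21-3 = 18
p=4,n=4: even sum, c = 18+16 = 34

34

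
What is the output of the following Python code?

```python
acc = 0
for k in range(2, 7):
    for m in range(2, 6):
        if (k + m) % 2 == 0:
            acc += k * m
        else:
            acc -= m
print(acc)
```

k=2,m=2: even sum, acc = 0+4 = 4
k=2,m=3: odd sum, acc = 4-3 = 1
k=2,m=4: even sum, acc = 1+8 = 9
k=2,m=5: odd sum, acc = 9-5 = 4
k=3,m=2: odd sum, acc = 4-2 = 2
k=3,m=3: even sum, acc = 2+9 = 11
k=3,m=4: odd sum, acc = 11-4 = 7
k=3,m=5: even sum, acc = 7+15 = 22
k=4,m=2: even sum, acc = 22+8 = 30
k=4,m=3: odd sum, acc = 30-3 = 27
k=4,m=4: even sum, acc = 27+16 = 43
k=4,m=5: odd sum, acc = 43-5 = 38
k=5,m=2: odd sum, acc = 38-2 = 36
k=5,m=3: even sum, acc = 36+15 = 51
k=5,m=4: odd sum, acc = 51-4 = 47
k=5,m=5: even sum, acc = 47+25 = 72
k=6,m=2: even sum, acc = 72+12 = 84
k=6,m=3: odd sum, acc = 84-3 = 81
k=6,m=4: even sum, acc = 81+24 = 105
k=6,m=5: odd sum, acc = 105-5 = 100

100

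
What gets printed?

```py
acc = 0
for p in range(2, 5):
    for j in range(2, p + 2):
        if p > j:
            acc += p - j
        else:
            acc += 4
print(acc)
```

p=2,j=2: not 2>2, acc = 0+4 = 4
p=2,j=3: not 2>3, acc = 4+4 = 8
p=3,j=2: 3>2, acc = 8+1 = 9
p=3,j=3: not 3>3, acc = 9+4 = 13
p=3,j=4: not 3>4, acc = 13+4 = 17
p=4,j=2: 4>2, acc = 17+2 = 19
p=4,j=3: 4>3, acc = 19+1 = 20
p=4,j=4: not 4>4, acc = 20+4 = 24
p=4,j=5: not 4>5, acc = 24+4 = 28

28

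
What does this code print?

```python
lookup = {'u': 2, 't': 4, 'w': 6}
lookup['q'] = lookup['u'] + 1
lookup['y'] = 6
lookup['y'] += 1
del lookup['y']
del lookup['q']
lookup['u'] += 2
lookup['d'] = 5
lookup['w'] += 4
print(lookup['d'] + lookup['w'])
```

lookup['q'] = lookup['u']+1 = 3 → {'u': 2, 't': 4, 'w': 6, 'q': 3}
lookup['y'] = 6 → {'u': 2, 't': 4, 'w': 6, 'q': 3, 'y': 6}
lookup['y'] = 6+1 = 7 → {'u': 2, 't': 4, 'w': 6, 'q': 3, 'y': 7}
del 'y' → {'u': 2, 't': 4, 'w': 6, 'q': 3}
del 'q' → {'u': 2, 't': 4, 'w': 6}
lookup['u'] = 2+2 = 4 → {'u': 4, 't': 4, 'w': 6}
lookup['d'] = 5 → {'u': 4, 't': 4, 'w': 6, 'd': 5}
lookup['w'] = 6+4 = 10 → {'u': 4, 't': 4, 'w': 10, 'd': 5}
lookup['d']+lookup['w'] = 5+10 = 15

15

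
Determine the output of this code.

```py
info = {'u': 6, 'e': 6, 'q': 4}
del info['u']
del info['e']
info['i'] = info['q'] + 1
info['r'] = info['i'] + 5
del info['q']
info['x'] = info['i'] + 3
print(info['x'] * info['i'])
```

del 'u' → {'e': 6, 'q': 4}
del 'e' → {'q': 4}
info['i'] = info['q']+1 = 5 → {'q': 4, 'i': 5}
info['r'] = info['i']+5 = 10 → {'q': 4, 'i': 5, 'r': 10}
del 'q' → {'i': 5, 'r': 10}
info['x'] = info['i']+3 = 8 → {'i': 5, 'r': 10, 'x': 8}
info['x']*info['i'] = 8*5 = 40

40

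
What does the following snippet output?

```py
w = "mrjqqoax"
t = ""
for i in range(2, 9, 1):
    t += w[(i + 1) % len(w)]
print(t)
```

qqoaxmr

i=2: add w[3]='q' → 'q'
i=3: add w[4]='q' → 'qq'
i=4: add w[5]='o' → 'qqo'
i=5: add w[6]='a' → 'qqoa'
i=6: add w[7]='x' → 'qqoax'
i=7: add w[0]='m' → 'qqoaxm'
i=8: add w[1]='r' → 'qqoaxmr'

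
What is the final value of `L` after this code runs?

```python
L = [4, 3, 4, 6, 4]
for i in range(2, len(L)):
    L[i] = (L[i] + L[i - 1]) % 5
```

i=2: L[2] = (4+3)%5 = 2 → [4, 3, 2, 6, 4]
i=3: L[3] = (6+2)%5 = 3 → [4, 3, 2, 3, 4]
i=4: L[4] = (4+3)%5 = 2 → [4, 3, 2, 3, 2]

[4, 3, 2, 3, 2]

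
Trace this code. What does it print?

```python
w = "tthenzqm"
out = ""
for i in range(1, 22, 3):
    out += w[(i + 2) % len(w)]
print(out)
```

i=1: add w[3]='e' → 'e'
i=4: add w[6]='q' → 'eq'
i=7: add w[1]='t' → 'eqt'
i=10: add w[4]='n' → 'eqtn'
i=13: add w[7]='m' → 'eqtnm'
i=16: add w[2]='h' → 'eqtnmh'
i=19: add w[5]='z' → 'eqtnmhz'

eqtnmhz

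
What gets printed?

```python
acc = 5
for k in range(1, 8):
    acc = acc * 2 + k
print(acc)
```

k=1: acc = 5*2+1 = 11
k=2: acc = 11*2+2 = 24
k=3: acc = 24*2+3 = 51
k=4: acc = 51*2+4 = 106
k=5: acc = 106*2+5 = 217
k=6: acc = 217*2+6 = 440
k=7: acc = 440*2+7 = 887

887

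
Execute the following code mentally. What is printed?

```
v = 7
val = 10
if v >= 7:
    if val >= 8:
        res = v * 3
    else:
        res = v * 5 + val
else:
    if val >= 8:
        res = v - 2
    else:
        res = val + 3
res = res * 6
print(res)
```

126

v=7, val=10
v >= 7 is True; val >= 8 is True
→ res = v * 3 = 21
res = 21*6 = 126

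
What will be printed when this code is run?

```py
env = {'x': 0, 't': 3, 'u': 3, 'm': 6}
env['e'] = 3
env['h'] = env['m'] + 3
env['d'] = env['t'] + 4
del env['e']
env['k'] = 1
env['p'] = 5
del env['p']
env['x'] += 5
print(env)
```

env['e'] = 3 → {'x': 0, 't': 3, 'u': 3, 'm': 6, 'e': 3}
env['h'] = env['m']+3 = 9 → {'x': 0, 't': 3, 'u': 3, 'm': 6, 'e': 3, 'h': 9}
env['d'] = env['t']+4 = 7 → {'x': 0, 't': 3, 'u': 3, 'm': 6, 'e': 3, 'h': 9, 'd': 7}
del 'e' → {'x': 0, 't': 3, 'u': 3, 'm': 6, 'h': 9, 'd': 7}
env['k'] = 1 → {'x': 0, 't': 3, 'u': 3, 'm': 6, 'h': 9, 'd': 7, 'k': 1}
env['p'] = 5 → {'x': 0, 't': 3, 'u': 3, 'm': 6, 'h': 9, 'd': 7, 'k': 1, 'p': 5}
del 'p' → {'x': 0, 't': 3, 'u': 3, 'm': 6, 'h': 9, 'd': 7, 'k': 1}
env['x'] = 0+5 = 5 → {'x': 5, 't': 3, 'u': 3, 'm': 6, 'h': 9, 'd': 7, 'k': 1}

{'x': 5, 't': 3, 'u': 3, 'm': 6, 'h': 9, 'd': 7, 'k': 1}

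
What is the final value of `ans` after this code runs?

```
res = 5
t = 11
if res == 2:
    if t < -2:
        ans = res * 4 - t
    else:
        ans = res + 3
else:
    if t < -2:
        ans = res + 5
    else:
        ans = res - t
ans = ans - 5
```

res=5, t=11
res == 2 is False; t < -2 is False
→ ans = res - t = -6
ans = (-6)-5 = -11

-11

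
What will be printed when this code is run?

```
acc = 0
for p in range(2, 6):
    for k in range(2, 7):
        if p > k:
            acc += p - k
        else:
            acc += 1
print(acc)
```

p=2,k=2: not 2>2, acc = 0+1 = 1
p=2,k=3: not 2>3, acc = 1+1 = 2
p=2,k=4: not 2>4, acc = 2+1 = 3
p=2,k=5: not 2>5, acc = 3+1 = 4
p=2,k=6: not 2>6, acc = 4+1 = 5
p=3,k=2: 3>2, acc = 5+1 = 6
p=3,k=3: not 3>3, acc = 6+1 = 7
p=3,k=4: not 3>4, acc = 7+1 = 8
p=3,k=5: not 3>5, acc = 8+1 = 9
p=3,k=6: not 3>6, acc = 9+1 = 10
p=4,k=2: 4>2, acc = 10+2 = 12
p=4,k=3: 4>3, acc = 12+1 = 13
p=4,k=4: not 4>4, acc = 13+1 = 14
p=4,k=5: not 4>5, acc = 14+1 = 15
p=4,k=6: not 4>6, acc = 15+1 = 16
p=5,k=2: 5>2, acc = 16+3 = 19
p=5,k=3: 5>3, acc = 19+2 = 21
p=5,k=4: 5>4, acc = 21+1 = 22
p=5,k=5: not 5>5, acc = 22+1 = 23
p=5,k=6: not 5>6, acc = 23+1 = 24

24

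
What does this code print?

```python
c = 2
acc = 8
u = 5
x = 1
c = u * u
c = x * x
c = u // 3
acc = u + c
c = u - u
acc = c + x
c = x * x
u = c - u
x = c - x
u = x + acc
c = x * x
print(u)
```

1

c = 5*5 = 25
c = 1*1 = 1
c = 5//3 = 1
acc = 5+1 = 6
c = 5-5 = 0
acc = 0+1 = 1
c = 1*1 = 1
u = 1-5 = -4
x = 1-1 = 0
u = 0+1 = 1
c = 0*0 = 0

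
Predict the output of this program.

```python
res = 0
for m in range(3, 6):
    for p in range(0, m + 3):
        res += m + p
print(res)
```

m=3,p=0: res = 0+3 = 3
m=3,p=1: res = 3+4 = 7
m=3,p=2: res = 7+5 = 12
m=3,p=3: res = 12+6 = 18
m=3,p=4: res = 18+7 = 25
m=3,p=5: res = 25+8 = 33
m=4,p=0: res = 33+4 = 37
m=4,p=1: res = 37+5 = 42
m=4,p=2: res = 42+6 = 48
m=4,p=3: res = 48+7 = 55
m=4,p=4: res = 55+8 = 63
m=4,p=5: res = 63+9 = 72
m=4,p=6: res = 72+10 = 82
m=5,p=0: res = 82+5 = 87
m=5,p=1: res = 87+6 = 93
m=5,p=2: res = 93+7 = 100
m=5,p=3: res = 100+8 = 108
m=5,p=4: res = 108+9 = 117
m=5,p=5: res = 117+10 = 127
m=5,p=6: res = 127+11 = 138
m=5,p=7: res = 138+12 = 150

150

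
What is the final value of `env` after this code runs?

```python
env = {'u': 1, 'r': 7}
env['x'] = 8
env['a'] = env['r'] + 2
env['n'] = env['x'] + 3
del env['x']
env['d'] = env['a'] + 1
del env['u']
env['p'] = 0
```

{'r': 7, 'a': 9, 'n': 11, 'd': 10, 'p': 0}

env['x'] = 8 → {'u': 1, 'r': 7, 'x': 8}
env['a'] = env['r']+2 = 9 → {'u': 1, 'r': 7, 'x': 8, 'a': 9}
env['n'] = env['x']+3 = 11 → {'u': 1, 'r': 7, 'x': 8, 'a': 9, 'n': 11}
del 'x' → {'u': 1, 'r': 7, 'a': 9, 'n': 11}
env['d'] = env['a']+1 = 10 → {'u': 1, 'r': 7, 'a': 9, 'n': 11, 'd': 10}
del 'u' → {'r': 7, 'a': 9, 'n': 11, 'd': 10}
env['p'] = 0 → {'r': 7, 'a': 9, 'n': 11, 'd': 10, 'p': 0}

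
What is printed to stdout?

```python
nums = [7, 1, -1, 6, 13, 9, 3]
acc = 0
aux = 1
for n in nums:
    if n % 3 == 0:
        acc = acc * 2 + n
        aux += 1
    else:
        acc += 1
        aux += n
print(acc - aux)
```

n=7: not %3==0, acc = 0+1 = 1; aux=8
n=1: not %3==0, acc = 1+1 = 2; aux=9
n=-1: not %3==0, acc = 2+1 = 3; aux=8
n=6: %3==0, acc = 3*2+6 = 12; aux=9
n=13: not %3==0, acc = 12+1 = 13; aux=22
n=9: %3==0, acc = 13*2+9 = 35; aux=23
n=3: %3==0, acc = 35*2+3 = 73; aux=24
acc-aux = 73-24 = 49

49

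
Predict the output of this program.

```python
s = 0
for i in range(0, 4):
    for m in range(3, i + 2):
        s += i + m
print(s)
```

18

i=2,m=3: s = 0+5 = 5
i=3,m=3: s = 5+6 = 11
i=3,m=4: s = 11+7 = 18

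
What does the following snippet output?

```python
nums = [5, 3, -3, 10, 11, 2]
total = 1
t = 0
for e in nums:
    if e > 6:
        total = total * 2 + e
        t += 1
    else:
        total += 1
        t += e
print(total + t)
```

e=5: not >6, total = 1+1 = 2; t=5
e=3: not >6, total = 2+1 = 3; t=8
e=-3: not >6, total = 3+1 = 4; t=5
e=10: >6, total = 4*2+10 = 18; t=6
e=11: >6, total = 18*2+11 = 47; t=7
e=2: not >6, total = 47+1 = 48; t=9
total+t = 48+9 = 57

57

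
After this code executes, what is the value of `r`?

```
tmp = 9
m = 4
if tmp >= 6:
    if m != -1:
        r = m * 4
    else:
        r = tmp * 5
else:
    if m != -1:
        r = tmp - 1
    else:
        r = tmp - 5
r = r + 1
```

17

tmp=9, m=4
tmp >= 6 is True; m != -1 is True
→ r = m * 4 = 16
r = 16+1 = 17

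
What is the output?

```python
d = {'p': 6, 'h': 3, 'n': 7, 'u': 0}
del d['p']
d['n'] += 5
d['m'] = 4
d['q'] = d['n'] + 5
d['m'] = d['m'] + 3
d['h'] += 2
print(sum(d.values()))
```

41

del 'p' → {'h': 3, 'n': 7, 'u': 0}
d['n'] = 7+5 = 12 → {'h': 3, 'n': 12, 'u': 0}
d['m'] = 4 → {'h': 3, 'n': 12, 'u': 0, 'm': 4}
d['q'] = d['n']+5 = 17 → {'h': 3, 'n': 12, 'u': 0, 'm': 4, 'q': 17}
d['m'] = d['m']+3 = 7 → {'h': 3, 'n': 12, 'u': 0, 'm': 7, 'q': 17}
d['h'] = 3+2 = 5 → {'h': 5, 'n': 12, 'u': 0, 'm': 7, 'q': 17}
sum of values = 41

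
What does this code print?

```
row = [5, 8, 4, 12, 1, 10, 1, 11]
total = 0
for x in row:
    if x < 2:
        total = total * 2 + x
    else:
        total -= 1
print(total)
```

x=5: not <2, total = 0-1 = -1
x=8: not <2, total = (-1)-1 = -2
x=4: not <2, total = (-2)-1 = -3
x=12: not <2, total = (-3)-1 = -4
x=1: <2, total = (-4)*2+1 = -7
x=10: not <2, total = (-7)-1 = -8
x=1: <2, total = (-8)*2+1 = -15
x=11: not <2, total = (-15)-1 = -16

-16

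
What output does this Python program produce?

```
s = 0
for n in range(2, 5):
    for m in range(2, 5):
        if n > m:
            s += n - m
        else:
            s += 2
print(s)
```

16

n=2,m=2: not 2>2, s = 0+2 = 2
n=2,m=3: not 2>3, s = 2+2 = 4
n=2,m=4: not 2>4, s = 4+2 = 6
n=3,m=2: 3>2, s = 6+1 = 7
n=3,m=3: not 3>3, s = 7+2 = 9
n=3,m=4: not 3>4, s = 9+2 = 11
n=4,m=2: 4>2, s = 11+2 = 13
n=4,m=3: 4>3, s = 13+1 = 14
n=4,m=4: not 4>4, s = 14+2 = 16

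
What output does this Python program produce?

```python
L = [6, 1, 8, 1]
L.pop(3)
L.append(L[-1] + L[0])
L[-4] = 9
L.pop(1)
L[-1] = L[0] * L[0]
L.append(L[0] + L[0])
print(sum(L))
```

116

pop(3) removes 1 → [6, 1, 8]
append L[-1]+L[0] = 8+6 = 14 → [6, 1, 8, 14]
L[-4] = 9 → [9, 1, 8, 14]
pop(1) removes 1 → [9, 8, 14]
L[-1] = L[0]*L[0] = 9*9 = 81 → [9, 8, 81]
append L[0]+L[0] = 9+9 = 18 → [9, 8, 81, 18]
sum = 116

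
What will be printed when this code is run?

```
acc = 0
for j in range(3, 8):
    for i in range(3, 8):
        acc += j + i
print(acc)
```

250

j=3,i=3: acc = 0+6 = 6
j=3,i=4: acc = 6+7 = 13
j=3,i=5: acc = 13+8 = 21
j=3,i=6: acc = 21+9 = 30
j=3,i=7: acc = 30+10 = 40
j=4,i=3: acc = 40+7 = 47
j=4,i=4: acc = 47+8 = 55
j=4,i=5: acc = 55+9 = 64
j=4,i=6: acc = 64+10 = 74
j=4,i=7: acc = 74+11 = 85
j=5,i=3: acc = 85+8 = 93
j=5,i=4: acc = 93+9 = 102
j=5,i=5: acc = 102+10 = 112
j=5,i=6: acc = 112+11 = 123
j=5,i=7: acc = 123+12 = 135
j=6,i=3: acc = 135+9 = 144
j=6,i=4: acc = 144+10 = 154
j=6,i=5: acc = 154+11 = 165
j=6,i=6: acc = 165+12 = 177
j=6,i=7: acc = 177+13 = 190
j=7,i=3: acc = 190+10 = 200
j=7,i=4: acc = 200+11 = 211
j=7,i=5: acc = 211+12 = 223
j=7,i=6: acc = 223+13 = 236
j=7,i=7: acc = 236+14 = 250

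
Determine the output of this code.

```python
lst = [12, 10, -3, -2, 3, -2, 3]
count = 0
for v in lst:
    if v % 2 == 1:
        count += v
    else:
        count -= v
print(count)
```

v=12: not odd, count = 0-12 = -12
v=10: not odd, count = (-12)-10 = -22
v=-3: odd, count = (-22)+(-3) = -25
v=-2: not odd, count = (-25)-(-2) = -23
v=3: odd, count = (-23)+3 = -20
v=-2: not odd, count = (-20)-(-2) = -18
v=3: odd, count = (-18)+3 = -15

-15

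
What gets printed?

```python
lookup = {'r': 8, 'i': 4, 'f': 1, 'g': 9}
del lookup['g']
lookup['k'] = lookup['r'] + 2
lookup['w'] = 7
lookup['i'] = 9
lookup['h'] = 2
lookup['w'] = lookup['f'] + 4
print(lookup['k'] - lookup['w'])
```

5

del 'g' → {'r': 8, 'i': 4, 'f': 1}
lookup['k'] = lookup['r']+2 = 10 → {'r': 8, 'i': 4, 'f': 1, 'k': 10}
lookup['w'] = 7 → {'r': 8, 'i': 4, 'f': 1, 'k': 10, 'w': 7}
lookup['i'] = 9 → {'r': 8, 'i': 9, 'f': 1, 'k': 10, 'w': 7}
lookup['h'] = 2 → {'r': 8, 'i': 9, 'f': 1, 'k': 10, 'w': 7, 'h': 2}
lookup['w'] = lookup['f']+4 = 5 → {'r': 8, 'i': 9, 'f': 1, 'k': 10, 'w': 5, 'h': 2}
lookup['k']-lookup['w'] = 10-5 = 5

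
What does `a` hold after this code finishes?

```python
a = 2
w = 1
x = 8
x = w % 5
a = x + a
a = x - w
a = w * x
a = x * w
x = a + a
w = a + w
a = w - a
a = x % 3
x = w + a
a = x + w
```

x = 1%5 = 1
a = 1+2 = 3
a = 1-1 = 0
a = 1*1 = 1
a = 1*1 = 1
x = 1+1 = 2
w = 1+1 = 2
a = 2-1 = 1
a = 2%3 = 2
x = 2+2 = 4
a = 4+2 = 6

6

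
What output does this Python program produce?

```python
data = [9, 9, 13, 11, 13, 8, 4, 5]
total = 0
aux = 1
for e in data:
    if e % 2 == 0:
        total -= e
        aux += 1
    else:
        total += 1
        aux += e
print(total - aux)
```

e=9: not even, total = 0+1 = 1; aux=10
e=9: not even, total = 1+1 = 2; aux=19
e=13: not even, total = 2+1 = 3; aux=32
e=11: not even, total = 3+1 = 4; aux=43
e=13: not even, total = 4+1 = 5; aux=56
e=8: even, total = 5-8 = -3; aux=57
e=4: even, total = (-3)-4 = -7; aux=58
e=5: not even, total = (-7)+1 = -6; aux=63
total-aux = (-6)-63 = -69

-69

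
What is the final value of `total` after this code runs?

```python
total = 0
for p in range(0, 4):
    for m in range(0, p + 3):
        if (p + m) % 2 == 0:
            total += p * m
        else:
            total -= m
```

30

p=0,m=0: even sum, total = 0+0 = 0
p=0,m=1: odd sum, total = 0-1 = -1
p=0,m=2: even sum, total = (-1)+0 = -1
p=1,m=0: odd sum, total = (-1)-0 = -1
p=1,m=1: even sum, total = (-1)+1 = 0
p=1,m=2: odd sum, total = 0-2 = -2
p=1,m=3: even sum, total = (-2)+3 = 1
p=2,m=0: even sum, total = 1+0 = 1
p=2,m=1: odd sum, total = 1-1 = 0
p=2,m=2: even sum, total = 0+4 = 4
p=2,m=3: odd sum, total = 4-3 = 1
p=2,m=4: even sum, total = 1+8 = 9
p=3,m=0: odd sum, total = 9-0 = 9
p=3,m=1: even sum, total = 9+3 = 12
p=3,m=2: odd sum, total = 12-2 = 10
p=3,m=3: even sum, total = 10+9 = 19
p=3,m=4: odd sum, total = 19-4 = 15
p=3,m=5: even sum, total = 15+15 = 30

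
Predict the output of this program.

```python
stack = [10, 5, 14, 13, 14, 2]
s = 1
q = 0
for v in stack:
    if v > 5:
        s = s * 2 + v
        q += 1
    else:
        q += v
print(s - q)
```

v=10: >5, s = 1*2+10 = 12; q=1
v=5: not >5; q=6
v=14: >5, s = 12*2+14 = 38; q=7
v=13: >5, s = 38*2+13 = 89; q=8
v=14: >5, s = 89*2+14 = 192; q=9
v=2: not >5; q=11
s-q = 192-11 = 181

181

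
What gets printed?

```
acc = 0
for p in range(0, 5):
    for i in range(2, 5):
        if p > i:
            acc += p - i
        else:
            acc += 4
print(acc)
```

52

p=0,i=2: not 0>2, acc = 0+4 = 4
p=0,i=3: not 0>3, acc = 4+4 = 8
p=0,i=4: not 0>4, acc = 8+4 = 12
p=1,i=2: not 1>2, acc = 12+4 = 16
p=1,i=3: not 1>3, acc = 16+4 = 20
p=1,i=4: not 1>4, acc = 20+4 = 24
p=2,i=2: not 2>2, acc = 24+4 = 28
p=2,i=3: not 2>3, acc = 28+4 = 32
p=2,i=4: not 2>4, acc = 32+4 = 36
p=3,i=2: 3>2, acc = 36+1 = 37
p=3,i=3: not 3>3, acc = 37+4 = 41
p=3,i=4: not 3>4, acc = 41+4 = 45
p=4,i=2: 4>2, acc = 45+2 = 47
p=4,i=3: 4>3, acc = 47+1 = 48
p=4,i=4: not 4>4, acc = 48+4 = 52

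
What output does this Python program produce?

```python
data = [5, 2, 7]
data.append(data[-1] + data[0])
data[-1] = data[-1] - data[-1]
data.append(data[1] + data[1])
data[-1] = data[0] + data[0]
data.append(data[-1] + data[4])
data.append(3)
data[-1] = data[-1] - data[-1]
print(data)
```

append data[-1]+data[0] = 7+5 = 12 → [5, 2, 7, 12]
data[-1] = data[-1]-data[-1] = 12-12 = 0 → [5, 2, 7, 0]
append data[1]+data[1] = 2+2 = 4 → [5, 2, 7, 0, 4]
data[-1] = data[0]+data[0] = 5+5 = 10 → [5, 2, 7, 0, 10]
append data[-1]+data[4] = 10+10 = 20 → [5, 2, 7, 0, 10, 20]
append 3 → [5, 2, 7, 0, 10, 20, 3]
data[-1] = data[-1]-data[-1] = 3-3 = 0 → [5, 2, 7, 0, 10, 20, 0]

[5, 2, 7, 0, 10, 20, 0]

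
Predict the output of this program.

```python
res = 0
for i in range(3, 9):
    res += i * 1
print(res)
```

i=3: res = 0+3*1 = 3
i=4: res = 3+4*1 = 7
i=5: res = 7+5*1 = 12
i=6: res = 12+6*1 = 18
i=7: res = 18+7*1 = 25
i=8: res = 25+8*1 = 33

33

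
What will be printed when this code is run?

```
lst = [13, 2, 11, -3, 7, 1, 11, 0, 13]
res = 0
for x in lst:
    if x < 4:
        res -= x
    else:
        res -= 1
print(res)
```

-5

x=13: not <4, res = 0-1 = -1
x=2: <4, res = (-1)-2 = -3
x=11: not <4, res = (-3)-1 = -4
x=-3: <4, res = (-4)-(-3) = -1
x=7: not <4, res = (-1)-1 = -2
x=1: <4, res = (-2)-1 = -3
x=11: not <4, res = (-3)-1 = -4
x=0: <4, res = (-4)-0 = -4
x=13: not <4, res = (-4)-1 = -5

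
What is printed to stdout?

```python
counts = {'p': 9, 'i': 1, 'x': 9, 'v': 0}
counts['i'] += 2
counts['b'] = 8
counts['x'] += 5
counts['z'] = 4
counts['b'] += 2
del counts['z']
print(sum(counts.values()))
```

counts['i'] = 1+2 = 3 → {'p': 9, 'i': 3, 'x': 9, 'v': 0}
counts['b'] = 8 → {'p': 9, 'i': 3, 'x': 9, 'v': 0, 'b': 8}
counts['x'] = 9+5 = 14 → {'p': 9, 'i': 3, 'x': 14, 'v': 0, 'b': 8}
counts['z'] = 4 → {'p': 9, 'i': 3, 'x': 14, 'v': 0, 'b': 8, 'z': 4}
counts['b'] = 8+2 = 10 → {'p': 9, 'i': 3, 'x': 14, 'v': 0, 'b': 10, 'z': 4}
del 'z' → {'p': 9, 'i': 3, 'x': 14, 'v': 0, 'b': 10}
sum of values = 36

36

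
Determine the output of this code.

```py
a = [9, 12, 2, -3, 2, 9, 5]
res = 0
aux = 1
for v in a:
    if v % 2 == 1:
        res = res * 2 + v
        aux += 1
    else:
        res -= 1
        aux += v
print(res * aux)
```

v=9: odd, res = 0*2+9 = 9; aux=2
v=12: not odd, res = 9-1 = 8; aux=14
v=2: not odd, res = 8-1 = 7; aux=16
v=-3: odd, res = 7*2+(-3) = 11; aux=17
v=2: not odd, res = 11-1 = 10; aux=19
v=9: odd, res = 10*2+9 = 29; aux=20
v=5: odd, res = 29*2+5 = 63; aux=21
res*aux = 63*21 = 1323

1323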